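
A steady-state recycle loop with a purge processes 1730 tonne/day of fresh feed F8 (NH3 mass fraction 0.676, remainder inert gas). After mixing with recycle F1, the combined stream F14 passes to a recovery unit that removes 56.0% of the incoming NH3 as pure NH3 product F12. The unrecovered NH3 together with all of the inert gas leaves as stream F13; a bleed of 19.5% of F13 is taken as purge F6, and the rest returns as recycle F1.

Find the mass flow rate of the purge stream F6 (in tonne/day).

715.9 tonne/day

inert gas enters only via F8 and leaves only via the purge: 1730×0.324 = 0.195×(inert gas in F13), and the recovery unit passes all inert gas, so inert gas in F14 = inert gas in F13 = 2874.5 tonne/day.
NH3 in F14: m_A = 1730×0.676 + (1−0.195)·(1−0.560)·m_A, so m_A = 1169.5/0.6458 = 1810.9 tonne/day.
F13 = (1−0.560)×1810.9 + 2874.5 = 3671.3 tonne/day.
Purge F6 = 0.195×3671.3 = 715.9 tonne/day.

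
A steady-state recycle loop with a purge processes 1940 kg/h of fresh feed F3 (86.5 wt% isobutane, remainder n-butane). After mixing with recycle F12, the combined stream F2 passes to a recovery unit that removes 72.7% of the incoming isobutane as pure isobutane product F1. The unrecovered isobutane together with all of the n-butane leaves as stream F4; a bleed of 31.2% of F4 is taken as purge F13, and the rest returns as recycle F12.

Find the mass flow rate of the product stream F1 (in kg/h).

isobutane in F2: m_A = 1940×0.865 + (1−0.312)·(1−0.727)·m_A, so m_A = 1678.1/0.8122 = 2066.2 kg/h.
Product F1 = 0.727×2066.2 = 1502.1 kg/h.

1502 kg/h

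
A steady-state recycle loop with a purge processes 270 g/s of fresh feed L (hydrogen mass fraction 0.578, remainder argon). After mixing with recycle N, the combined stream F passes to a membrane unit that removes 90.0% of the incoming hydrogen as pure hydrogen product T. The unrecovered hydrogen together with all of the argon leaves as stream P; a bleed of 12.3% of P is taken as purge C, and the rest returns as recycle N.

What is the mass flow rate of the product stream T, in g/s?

154 g/s

hydrogen in F: m_A = 270×0.578 + (1−0.123)·(1−0.900)·m_A, so m_A = 156.06/0.9123 = 171.06 g/s.
Product T = 0.900×171.06 = 153.96 g/s.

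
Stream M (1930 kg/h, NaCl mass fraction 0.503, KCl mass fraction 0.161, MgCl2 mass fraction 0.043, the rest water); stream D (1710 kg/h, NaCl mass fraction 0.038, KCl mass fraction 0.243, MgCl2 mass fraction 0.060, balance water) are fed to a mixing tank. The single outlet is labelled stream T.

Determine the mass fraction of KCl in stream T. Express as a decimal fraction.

0.200

Total flow out = 1930 + 1710 = 3640 kg/h.
KCl in = 1930×0.161 + 1710×0.243 = 726.26 kg/h.
KCl mass fraction in T = 726.26/3640 = 0.200.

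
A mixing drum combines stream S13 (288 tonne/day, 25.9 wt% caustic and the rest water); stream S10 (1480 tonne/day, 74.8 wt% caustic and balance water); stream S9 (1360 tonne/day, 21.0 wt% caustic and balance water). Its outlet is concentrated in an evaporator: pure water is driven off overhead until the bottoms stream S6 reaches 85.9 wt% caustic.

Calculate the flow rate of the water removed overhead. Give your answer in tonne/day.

1420 tonne/day

caustic entering = 288×0.259 + 1480×0.748 + 1360×0.210 = 1467.2 tonne/day.
All caustic reports to S6, so S6 = 1467.2/0.859 = 1708.1 tonne/day.
Total feed = 3128 tonne/day; overhead = 3128 − 1708.1 = 1419.9 tonne/day.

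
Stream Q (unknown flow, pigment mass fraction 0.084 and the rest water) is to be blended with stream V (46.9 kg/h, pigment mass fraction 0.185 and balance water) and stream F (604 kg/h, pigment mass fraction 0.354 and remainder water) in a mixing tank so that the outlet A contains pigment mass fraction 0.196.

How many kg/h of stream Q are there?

Let Q be the unknown flow. Total out = 650.9 + Q.
pigment balance: 222.49 + 0.084·Q = 0.196·(650.9 + Q)
(0.084 − 0.196)·Q = 0.196×650.9 − 222.49 = -94.916
Q = -94.916 / -0.112 = 847.47 kg/h

847.5 kg/h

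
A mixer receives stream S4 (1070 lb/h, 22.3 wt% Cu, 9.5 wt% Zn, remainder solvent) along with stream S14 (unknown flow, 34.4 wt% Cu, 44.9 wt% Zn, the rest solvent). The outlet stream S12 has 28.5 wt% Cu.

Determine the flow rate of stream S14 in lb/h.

Let S14 be the unknown flow. Total out = 1070 + S14.
Cu balance: 238.61 + 0.344·S14 = 0.285·(1070 + S14)
(0.344 − 0.285)·S14 = 0.285×1070 − 238.61 = 66.34
S14 = 66.34 / 0.059 = 1124.4 lb/h

1124 lb/h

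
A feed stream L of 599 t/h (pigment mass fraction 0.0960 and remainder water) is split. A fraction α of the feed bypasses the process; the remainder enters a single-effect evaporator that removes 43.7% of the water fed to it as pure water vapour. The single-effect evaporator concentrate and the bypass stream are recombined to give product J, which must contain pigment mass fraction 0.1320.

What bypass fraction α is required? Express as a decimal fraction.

0.310

All 599×0.096 = 57.504 t/h of pigment reaches J, so J = 57.504/0.132 = 435.64 t/h and vapour = 163.36 t/h.
The evaporator receives (1−α)·599 of feed at 0.904 water and removes 0.437 of that water:
0.437×0.904×(1−α)×599 = 163.36
(1−α) = 163.36/236.63 = 0.6904;  α = 0.3096.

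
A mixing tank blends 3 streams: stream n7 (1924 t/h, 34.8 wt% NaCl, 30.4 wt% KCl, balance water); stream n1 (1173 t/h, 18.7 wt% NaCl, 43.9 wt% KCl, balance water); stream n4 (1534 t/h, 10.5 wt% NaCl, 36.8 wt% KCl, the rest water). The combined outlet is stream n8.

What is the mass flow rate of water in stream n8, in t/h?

1917 t/h

water out = water in = 1924×0.348 + 1173×0.374 + 1534×0.527 = 1916.7 t/h.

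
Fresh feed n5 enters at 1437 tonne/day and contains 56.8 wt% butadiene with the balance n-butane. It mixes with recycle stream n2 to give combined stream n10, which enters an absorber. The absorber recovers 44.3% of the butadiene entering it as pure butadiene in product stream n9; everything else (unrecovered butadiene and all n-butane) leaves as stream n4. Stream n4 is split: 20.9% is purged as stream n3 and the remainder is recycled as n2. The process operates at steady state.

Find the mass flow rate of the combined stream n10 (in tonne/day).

4429 tonne/day

n-butane enters only via n5 and leaves only via the purge: 1437×0.432 = 0.209×(n-butane in n4), and the absorber passes all n-butane, so n-butane in n10 = n-butane in n4 = 2970.3 tonne/day.
butadiene in n10: m_A = 1437×0.568 + (1−0.209)·(1−0.443)·m_A, so m_A = 816.22/0.5594 = 1459.1 tonne/day.
n10 = 1459.1 + 2970.3 = 4429.3 tonne/day.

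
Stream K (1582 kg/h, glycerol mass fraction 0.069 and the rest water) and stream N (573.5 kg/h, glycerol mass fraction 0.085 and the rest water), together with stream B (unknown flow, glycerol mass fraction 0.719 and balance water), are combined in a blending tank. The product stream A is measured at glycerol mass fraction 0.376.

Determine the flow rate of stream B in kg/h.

1903 kg/h

Let B be the unknown flow. Total out = 2155.5 + B.
glycerol balance: 157.91 + 0.719·B = 0.376·(2155.5 + B)
(0.719 − 0.376)·B = 0.376×2155.5 − 157.91 = 652.56
B = 652.56 / 0.343 = 1902.5 kg/h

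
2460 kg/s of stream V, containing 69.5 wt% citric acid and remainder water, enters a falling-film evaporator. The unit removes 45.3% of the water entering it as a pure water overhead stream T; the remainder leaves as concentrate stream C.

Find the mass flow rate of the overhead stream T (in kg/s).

339.9 kg/s

water entering = 2460×0.305 = 750.3 kg/s; overhead removed = 0.453×750.3 = 339.89 kg/s.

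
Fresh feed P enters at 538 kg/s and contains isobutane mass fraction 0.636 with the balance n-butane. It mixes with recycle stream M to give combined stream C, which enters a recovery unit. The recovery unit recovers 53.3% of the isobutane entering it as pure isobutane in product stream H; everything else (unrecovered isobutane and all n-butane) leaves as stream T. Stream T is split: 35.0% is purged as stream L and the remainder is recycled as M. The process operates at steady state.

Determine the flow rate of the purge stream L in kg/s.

276.1 kg/s

n-butane enters only via P and leaves only via the purge: 538×0.364 = 0.350×(n-butane in T), and the recovery unit passes all n-butane, so n-butane in C = n-butane in T = 559.52 kg/s.
isobutane in C: m_A = 538×0.636 + (1−0.350)·(1−0.533)·m_A, so m_A = 342.17/0.6965 = 491.3 kg/s.
T = (1−0.533)×491.3 + 559.52 = 788.96 kg/s.
Purge L = 0.350×788.96 = 276.14 kg/s.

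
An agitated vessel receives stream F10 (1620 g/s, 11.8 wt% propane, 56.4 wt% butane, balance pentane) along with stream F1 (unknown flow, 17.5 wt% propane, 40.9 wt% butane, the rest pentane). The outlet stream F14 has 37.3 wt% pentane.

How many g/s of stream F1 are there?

2072 g/s

Let F1 be the unknown flow. Total out = 1620 + F1.
pentane balance: 515.16 + 0.416·F1 = 0.373·(1620 + F1)
(0.416 − 0.373)·F1 = 0.373×1620 − 515.16 = 89.1
F1 = 89.1 / 0.043 = 2072.1 g/s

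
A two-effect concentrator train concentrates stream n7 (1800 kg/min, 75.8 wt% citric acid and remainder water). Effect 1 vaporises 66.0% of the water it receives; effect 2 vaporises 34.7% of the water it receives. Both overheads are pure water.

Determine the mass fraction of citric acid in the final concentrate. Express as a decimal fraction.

water in feed = 1800×0.242 = 435.6 kg/min.
After stage 1: water left = (1−0.660)×435.6 = 148.1; stream total = 1512.5 kg/min.
After stage 2: water left = (1−0.347)×148.1 = 96.712; final concentrate = 1461.1 kg/min.
citric acid fraction = 1364.4/1461.1 = 0.9338.

0.9338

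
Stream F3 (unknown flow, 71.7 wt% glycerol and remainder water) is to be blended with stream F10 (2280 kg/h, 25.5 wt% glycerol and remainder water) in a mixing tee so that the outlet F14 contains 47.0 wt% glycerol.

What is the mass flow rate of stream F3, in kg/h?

1985 kg/h

Let F3 be the unknown flow. Total out = 2280 + F3.
glycerol balance: 581.4 + 0.717·F3 = 0.470·(2280 + F3)
(0.717 − 0.470)·F3 = 0.470×2280 − 581.4 = 490.2
F3 = 490.2 / 0.247 = 1984.6 kg/h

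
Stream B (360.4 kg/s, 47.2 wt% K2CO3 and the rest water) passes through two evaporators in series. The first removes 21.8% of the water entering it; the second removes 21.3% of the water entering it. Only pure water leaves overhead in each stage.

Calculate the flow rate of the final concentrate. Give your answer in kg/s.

287.2 kg/s

water in feed = 360.4×0.528 = 190.29 kg/s.
After stage 1: water left = (1−0.218)×190.29 = 148.81; stream total = 318.92 kg/s.
After stage 2: water left = (1−0.213)×148.81 = 117.11; final concentrate = 287.22 kg/s.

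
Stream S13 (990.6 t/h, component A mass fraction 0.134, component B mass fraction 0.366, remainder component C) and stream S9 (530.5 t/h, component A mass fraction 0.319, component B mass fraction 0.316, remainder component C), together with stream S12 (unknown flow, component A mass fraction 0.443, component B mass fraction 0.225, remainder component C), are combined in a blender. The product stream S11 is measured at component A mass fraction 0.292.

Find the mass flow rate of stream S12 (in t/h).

Let S12 be the unknown flow. Total out = 1521.1 + S12.
component A balance: 301.97 + 0.443·S12 = 0.292·(1521.1 + S12)
(0.443 − 0.292)·S12 = 0.292×1521.1 − 301.97 = 142.19
S12 = 142.19 / 0.151 = 941.66 t/h

941.7 t/h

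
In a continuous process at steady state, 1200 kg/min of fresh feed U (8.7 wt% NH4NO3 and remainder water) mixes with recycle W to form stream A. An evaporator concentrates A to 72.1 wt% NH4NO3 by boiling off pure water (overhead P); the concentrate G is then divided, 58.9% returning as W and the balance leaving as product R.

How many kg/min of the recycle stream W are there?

Overall NH4NO3 balance (none leaves overhead): NH4NO3 in fresh feed = NH4NO3 in product, i.e. 1200×0.087 = (1−0.589)·G·0.721.
G = 104.4/(0.721×0.411) = 352.31 kg/min.
Recycle W = 0.589×352.31 = 207.51 kg/min.

207.5 kg/min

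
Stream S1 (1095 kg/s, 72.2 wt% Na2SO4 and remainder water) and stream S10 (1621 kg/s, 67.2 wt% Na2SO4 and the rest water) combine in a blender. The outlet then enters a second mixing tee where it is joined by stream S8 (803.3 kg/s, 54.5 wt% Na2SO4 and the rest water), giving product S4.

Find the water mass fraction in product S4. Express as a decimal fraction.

Overall, product flow = 3519.3 kg/s.
water in = 1095×0.278 + 1621×0.328 + 803.3×0.455 = 1201.6 kg/s.
water fraction in S4 = 0.341.

0.341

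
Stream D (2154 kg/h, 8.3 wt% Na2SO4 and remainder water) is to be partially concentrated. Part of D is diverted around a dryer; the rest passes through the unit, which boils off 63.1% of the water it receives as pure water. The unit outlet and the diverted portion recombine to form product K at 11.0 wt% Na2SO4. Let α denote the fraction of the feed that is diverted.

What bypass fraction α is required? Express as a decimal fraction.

0.576

All 2154×0.083 = 178.78 kg/h of Na2SO4 reaches K, so K = 178.78/0.110 = 1625.3 kg/h and vapour = 528.71 kg/h.
The evaporator receives (1−α)·2154 of feed at 0.917 water and removes 0.631 of that water:
0.631×0.917×(1−α)×2154 = 528.71
(1−α) = 528.71/1246.4 = 0.4242;  α = 0.5758.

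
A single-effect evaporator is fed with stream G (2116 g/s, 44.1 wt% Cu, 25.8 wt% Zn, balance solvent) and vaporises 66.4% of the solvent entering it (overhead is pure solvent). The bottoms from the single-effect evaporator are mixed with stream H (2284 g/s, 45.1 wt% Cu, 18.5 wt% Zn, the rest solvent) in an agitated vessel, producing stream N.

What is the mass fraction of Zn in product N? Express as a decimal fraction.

0.244

Vapour removed = 0.664×0.301×2116 = 422.91 g/s; concentrate = 1693.1 g/s.
Zn reaching the mixer = 545.93 (from concentrate) + 2284×0.185 = 968.47 g/s.
Product flow = 1693.1 + 2284 = 3977.1 g/s; Zn fraction = 0.244.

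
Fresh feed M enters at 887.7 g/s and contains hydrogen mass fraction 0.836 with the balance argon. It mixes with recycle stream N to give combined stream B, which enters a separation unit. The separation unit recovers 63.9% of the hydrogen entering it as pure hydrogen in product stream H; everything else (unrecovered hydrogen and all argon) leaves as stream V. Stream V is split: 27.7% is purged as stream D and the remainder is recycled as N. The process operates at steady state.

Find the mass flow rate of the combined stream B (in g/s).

1530 g/s

argon enters only via M and leaves only via the purge: 887.7×0.164 = 0.277×(argon in V), and the separation unit passes all argon, so argon in B = argon in V = 525.57 g/s.
hydrogen in B: m_A = 887.7×0.836 + (1−0.277)·(1−0.639)·m_A, so m_A = 742.12/0.7390 = 1004.2 g/s.
B = 1004.2 + 525.57 = 1529.8 g/s.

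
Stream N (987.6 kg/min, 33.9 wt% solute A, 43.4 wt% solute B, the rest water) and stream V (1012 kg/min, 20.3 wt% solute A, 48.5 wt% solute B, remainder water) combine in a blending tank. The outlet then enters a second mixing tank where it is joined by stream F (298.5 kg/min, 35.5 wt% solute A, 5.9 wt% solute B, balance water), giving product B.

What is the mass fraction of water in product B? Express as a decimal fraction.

0.311

Overall, product flow = 2298.1 kg/min.
water in = 987.6×0.227 + 1012×0.312 + 298.5×0.586 = 714.85 kg/min.
water fraction in B = 0.311.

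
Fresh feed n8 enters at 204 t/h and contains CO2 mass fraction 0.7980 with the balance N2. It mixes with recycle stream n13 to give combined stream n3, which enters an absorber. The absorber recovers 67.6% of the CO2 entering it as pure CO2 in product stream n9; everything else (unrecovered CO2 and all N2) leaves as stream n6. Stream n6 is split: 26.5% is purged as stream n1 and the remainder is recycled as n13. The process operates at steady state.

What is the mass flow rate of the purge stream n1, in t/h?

N2 enters only via n8 and leaves only via the purge: 204×0.202 = 0.265×(N2 in n6), and the absorber passes all N2, so N2 in n3 = N2 in n6 = 155.5 t/h.
CO2 in n3: m_A = 204×0.798 + (1−0.265)·(1−0.676)·m_A, so m_A = 162.79/0.7619 = 213.68 t/h.
n6 = (1−0.676)×213.68 + 155.5 = 224.73 t/h.
Purge n1 = 0.265×224.73 = 59.554 t/h.

59.55 t/h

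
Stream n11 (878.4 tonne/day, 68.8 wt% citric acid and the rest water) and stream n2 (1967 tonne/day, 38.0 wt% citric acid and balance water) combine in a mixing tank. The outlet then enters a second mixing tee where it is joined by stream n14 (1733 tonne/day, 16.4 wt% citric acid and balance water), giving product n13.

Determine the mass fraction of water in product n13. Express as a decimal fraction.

Overall, product flow = 4578.4 tonne/day.
water in = 878.4×0.312 + 1967×0.620 + 1733×0.836 = 2942.4 tonne/day.
water fraction in n13 = 0.6427.

0.6427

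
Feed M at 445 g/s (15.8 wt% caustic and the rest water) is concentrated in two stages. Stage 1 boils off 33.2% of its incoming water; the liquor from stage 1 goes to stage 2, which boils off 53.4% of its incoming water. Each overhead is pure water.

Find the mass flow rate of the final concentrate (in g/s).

186.9 g/s

water in feed = 445×0.842 = 374.69 g/s.
After stage 1: water left = (1−0.332)×374.69 = 250.29; stream total = 320.6 g/s.
After stage 2: water left = (1−0.534)×250.29 = 116.64; final concentrate = 186.95 g/s.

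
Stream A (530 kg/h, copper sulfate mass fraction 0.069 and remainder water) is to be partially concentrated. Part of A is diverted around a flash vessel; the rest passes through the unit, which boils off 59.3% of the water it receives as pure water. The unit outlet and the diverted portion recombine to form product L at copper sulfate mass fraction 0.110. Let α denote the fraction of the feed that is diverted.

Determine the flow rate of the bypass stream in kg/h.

All 530×0.069 = 36.57 kg/h of copper sulfate reaches L, so L = 36.57/0.110 = 332.45 kg/h and vapour = 197.55 kg/h.
The evaporator receives (1−α)·530 of feed at 0.931 water and removes 0.593 of that water:
0.593×0.931×(1−α)×530 = 197.55
(1−α) = 197.55/292.6 = 0.6751;  α = 0.3249.
Bypass flow = 0.3249×530 = 172.18 kg/h.

172.2 kg/h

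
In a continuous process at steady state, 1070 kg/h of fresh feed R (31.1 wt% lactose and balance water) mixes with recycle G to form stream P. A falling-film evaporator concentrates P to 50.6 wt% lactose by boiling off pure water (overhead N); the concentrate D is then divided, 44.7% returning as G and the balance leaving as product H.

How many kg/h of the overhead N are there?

412.4 kg/h

Overall lactose balance (none leaves overhead): lactose in fresh feed = lactose in product, i.e. 1070×0.311 = (1−0.447)·D·0.506.
D = 332.77/(0.506×0.553) = 1189.2 kg/h.
Recycle G = 0.447×1189.2 = 531.59 kg/h.
Combined feed P = 1070 + 531.59 = 1601.6 kg/h.
Overhead N = P − D = 1601.6 − 1189.2 = 412.35 kg/h.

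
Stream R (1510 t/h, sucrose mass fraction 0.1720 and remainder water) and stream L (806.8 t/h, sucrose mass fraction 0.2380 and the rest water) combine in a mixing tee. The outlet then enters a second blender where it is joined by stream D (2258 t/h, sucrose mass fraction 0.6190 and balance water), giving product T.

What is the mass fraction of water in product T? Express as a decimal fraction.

0.5957

Overall, product flow = 4574.8 t/h.
water in = 1510×0.828 + 806.8×0.762 + 2258×0.381 = 2725.4 t/h.
water fraction in T = 0.5957.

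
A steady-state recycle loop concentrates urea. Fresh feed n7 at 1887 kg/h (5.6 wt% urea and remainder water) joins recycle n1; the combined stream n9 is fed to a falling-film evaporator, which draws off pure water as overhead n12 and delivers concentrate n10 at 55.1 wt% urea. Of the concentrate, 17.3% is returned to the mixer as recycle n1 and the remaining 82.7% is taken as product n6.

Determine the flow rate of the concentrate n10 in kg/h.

231.9 kg/h

Overall urea balance (none leaves overhead): urea in fresh feed = urea in product, i.e. 1887×0.056 = (1−0.173)·n10·0.551.
n10 = 105.67/(0.551×0.827) = 231.9 kg/h.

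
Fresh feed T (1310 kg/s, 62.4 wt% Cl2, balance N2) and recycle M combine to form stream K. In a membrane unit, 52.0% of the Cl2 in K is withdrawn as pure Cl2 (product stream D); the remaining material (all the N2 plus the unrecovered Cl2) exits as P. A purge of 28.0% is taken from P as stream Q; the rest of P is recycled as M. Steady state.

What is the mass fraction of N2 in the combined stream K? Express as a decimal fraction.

0.5848

N2 enters only via T and leaves only via the purge: 1310×0.376 = 0.280×(N2 in P), and the membrane unit passes all N2, so N2 in K = N2 in P = 1759.1 kg/s.
Cl2 in K: m_A = 1310×0.624 + (1−0.280)·(1−0.520)·m_A, so m_A = 817.44/0.6544 = 1249.1 kg/s.
K = 1249.1 + 1759.1 = 3008.3 kg/s.
N2 fraction in K = 1759.1/3008.3 = 0.5848.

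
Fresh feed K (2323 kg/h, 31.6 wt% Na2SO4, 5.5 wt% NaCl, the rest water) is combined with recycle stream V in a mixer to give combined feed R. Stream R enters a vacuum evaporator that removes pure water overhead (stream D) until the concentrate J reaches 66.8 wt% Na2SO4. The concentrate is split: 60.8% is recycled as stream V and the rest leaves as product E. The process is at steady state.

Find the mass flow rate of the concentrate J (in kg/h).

Overall Na2SO4 balance (none leaves overhead): Na2SO4 in fresh feed = Na2SO4 in product, i.e. 2323×0.316 = (1−0.608)·J·0.668.
J = 734.07/(0.668×0.392) = 2803.3 kg/h.

2803 kg/h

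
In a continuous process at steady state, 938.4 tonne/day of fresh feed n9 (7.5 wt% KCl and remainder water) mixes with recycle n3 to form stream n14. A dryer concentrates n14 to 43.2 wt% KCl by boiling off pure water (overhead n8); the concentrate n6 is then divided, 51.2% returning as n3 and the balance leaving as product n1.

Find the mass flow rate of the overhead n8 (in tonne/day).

775.5 tonne/day

Overall KCl balance (none leaves overhead): KCl in fresh feed = KCl in product, i.e. 938.4×0.075 = (1−0.512)·n6·0.432.
n6 = 70.38/(0.432×0.488) = 333.85 tonne/day.
Recycle n3 = 0.512×333.85 = 170.93 tonne/day.
Combined feed n14 = 938.4 + 170.93 = 1109.3 tonne/day.
Overhead n8 = n14 − n6 = 1109.3 − 333.85 = 775.48 tonne/day.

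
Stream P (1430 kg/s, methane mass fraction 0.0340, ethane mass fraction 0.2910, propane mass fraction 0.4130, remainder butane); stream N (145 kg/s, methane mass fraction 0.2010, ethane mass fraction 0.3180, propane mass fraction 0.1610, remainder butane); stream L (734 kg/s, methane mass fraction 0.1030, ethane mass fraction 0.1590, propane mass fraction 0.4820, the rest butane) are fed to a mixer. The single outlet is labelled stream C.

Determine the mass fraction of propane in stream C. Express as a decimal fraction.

0.4191

Total flow out = 1430 + 145 + 734 = 2309 kg/s.
propane in = 1430×0.413 + 145×0.161 + 734×0.482 = 967.72 kg/s.
propane mass fraction in C = 967.72/2309 = 0.4191.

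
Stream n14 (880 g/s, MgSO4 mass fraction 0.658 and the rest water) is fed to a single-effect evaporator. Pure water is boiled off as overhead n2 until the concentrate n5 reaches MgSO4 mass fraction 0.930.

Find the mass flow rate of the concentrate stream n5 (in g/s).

622.6 g/s

MgSO4 is conserved: 880×0.658 = 579.04 g/s all reports to the concentrate.
Concentrate = 579.04/(target fraction) = 622.62 g/s.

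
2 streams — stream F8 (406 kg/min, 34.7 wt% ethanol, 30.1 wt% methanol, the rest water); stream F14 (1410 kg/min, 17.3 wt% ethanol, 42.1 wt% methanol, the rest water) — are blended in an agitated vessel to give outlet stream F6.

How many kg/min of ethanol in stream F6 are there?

ethanol out = ethanol in = 406×0.347 + 1410×0.173 = 384.81 kg/min.

384.8 kg/min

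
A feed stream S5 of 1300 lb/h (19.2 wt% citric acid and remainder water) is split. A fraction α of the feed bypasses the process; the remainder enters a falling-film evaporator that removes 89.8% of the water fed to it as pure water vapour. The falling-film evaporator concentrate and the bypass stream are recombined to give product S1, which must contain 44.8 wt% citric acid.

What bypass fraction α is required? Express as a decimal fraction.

All 1300×0.192 = 249.6 lb/h of citric acid reaches S1, so S1 = 249.6/0.448 = 557.14 lb/h and vapour = 742.86 lb/h.
The evaporator receives (1−α)·1300 of feed at 0.808 water and removes 0.898 of that water:
0.898×0.808×(1−α)×1300 = 742.86
(1−α) = 742.86/943.26 = 0.7875;  α = 0.2125.

0.212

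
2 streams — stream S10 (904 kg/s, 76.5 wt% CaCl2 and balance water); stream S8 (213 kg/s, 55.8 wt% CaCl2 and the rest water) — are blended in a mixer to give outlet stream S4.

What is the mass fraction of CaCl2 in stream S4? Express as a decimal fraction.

0.726

Total flow out = 904 + 213 = 1117 kg/s.
CaCl2 in = 904×0.765 + 213×0.558 = 810.41 kg/s.
CaCl2 mass fraction in S4 = 810.41/1117 = 0.726.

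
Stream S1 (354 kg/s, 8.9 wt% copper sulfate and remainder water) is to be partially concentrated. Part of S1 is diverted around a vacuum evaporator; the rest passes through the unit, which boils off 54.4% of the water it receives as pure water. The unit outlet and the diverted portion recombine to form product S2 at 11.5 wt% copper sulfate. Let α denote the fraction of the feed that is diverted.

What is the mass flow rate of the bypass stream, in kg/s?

All 354×0.089 = 31.506 kg/s of copper sulfate reaches S2, so S2 = 31.506/0.115 = 273.97 kg/s and vapour = 80.035 kg/s.
The evaporator receives (1−α)·354 of feed at 0.911 water and removes 0.544 of that water:
0.544×0.911×(1−α)×354 = 80.035
(1−α) = 80.035/175.44 = 0.4562;  α = 0.5438.
Bypass flow = 0.5438×354 = 192.5 kg/s.

192.5 kg/s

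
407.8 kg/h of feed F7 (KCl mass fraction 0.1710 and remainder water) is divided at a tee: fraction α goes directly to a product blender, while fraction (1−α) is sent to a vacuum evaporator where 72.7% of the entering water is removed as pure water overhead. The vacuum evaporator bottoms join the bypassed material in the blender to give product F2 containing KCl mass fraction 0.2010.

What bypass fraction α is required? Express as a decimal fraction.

0.752

All 407.8×0.171 = 69.734 kg/h of KCl reaches F2, so F2 = 69.734/0.201 = 346.93 kg/h and vapour = 60.866 kg/h.
The evaporator receives (1−α)·407.8 of feed at 0.829 water and removes 0.727 of that water:
0.727×0.829×(1−α)×407.8 = 60.866
(1−α) = 60.866/245.77 = 0.2476;  α = 0.7524.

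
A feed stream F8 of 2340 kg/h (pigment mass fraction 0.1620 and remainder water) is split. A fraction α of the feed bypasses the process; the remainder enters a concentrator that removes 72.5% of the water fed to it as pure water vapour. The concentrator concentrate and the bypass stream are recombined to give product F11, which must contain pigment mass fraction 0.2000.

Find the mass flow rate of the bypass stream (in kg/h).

1608 kg/h

All 2340×0.162 = 379.08 kg/h of pigment reaches F11, so F11 = 379.08/0.200 = 1895.4 kg/h and vapour = 444.6 kg/h.
The evaporator receives (1−α)·2340 of feed at 0.838 water and removes 0.725 of that water:
0.725×0.838×(1−α)×2340 = 444.6
(1−α) = 444.6/1421.7 = 0.3127;  α = 0.6873.
Bypass flow = 0.6873×2340 = 1608.2 kg/h.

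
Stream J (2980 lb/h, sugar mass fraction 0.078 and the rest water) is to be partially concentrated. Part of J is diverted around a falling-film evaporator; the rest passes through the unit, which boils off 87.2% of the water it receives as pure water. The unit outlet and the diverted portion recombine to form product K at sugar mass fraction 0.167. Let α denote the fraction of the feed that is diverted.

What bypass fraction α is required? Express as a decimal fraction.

0.337

All 2980×0.078 = 232.44 lb/h of sugar reaches K, so K = 232.44/0.167 = 1391.9 lb/h and vapour = 1588.1 lb/h.
The evaporator receives (1−α)·2980 of feed at 0.922 water and removes 0.872 of that water:
0.872×0.922×(1−α)×2980 = 1588.1
(1−α) = 1588.1/2395.9 = 0.6629;  α = 0.3371.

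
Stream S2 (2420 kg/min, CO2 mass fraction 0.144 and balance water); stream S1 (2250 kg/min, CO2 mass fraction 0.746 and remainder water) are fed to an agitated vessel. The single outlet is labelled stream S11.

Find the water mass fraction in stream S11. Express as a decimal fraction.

Total flow out = 2420 + 2250 = 4670 kg/min.
water in = 2420×0.856 + 2250×0.254 = 2643 kg/min.
water mass fraction in S11 = 2643/4670 = 0.566.

0.566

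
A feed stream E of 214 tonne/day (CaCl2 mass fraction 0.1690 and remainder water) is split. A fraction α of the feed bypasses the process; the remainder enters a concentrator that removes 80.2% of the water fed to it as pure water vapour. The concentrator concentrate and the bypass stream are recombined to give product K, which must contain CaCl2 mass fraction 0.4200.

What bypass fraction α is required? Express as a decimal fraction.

All 214×0.169 = 36.166 tonne/day of CaCl2 reaches K, so K = 36.166/0.420 = 86.11 tonne/day and vapour = 127.89 tonne/day.
The evaporator receives (1−α)·214 of feed at 0.831 water and removes 0.802 of that water:
0.802×0.831×(1−α)×214 = 127.89
(1−α) = 127.89/142.62 = 0.8967;  α = 0.1033.

0.103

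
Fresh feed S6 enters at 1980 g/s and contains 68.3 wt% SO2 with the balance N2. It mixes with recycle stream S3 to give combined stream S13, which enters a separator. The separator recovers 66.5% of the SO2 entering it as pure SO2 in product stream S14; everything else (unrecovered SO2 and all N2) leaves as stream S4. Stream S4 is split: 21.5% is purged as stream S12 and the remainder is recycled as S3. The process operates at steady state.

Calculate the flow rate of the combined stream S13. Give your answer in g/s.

4754 g/s

N2 enters only via S6 and leaves only via the purge: 1980×0.317 = 0.215×(N2 in S4), and the separator passes all N2, so N2 in S13 = N2 in S4 = 2919.3 g/s.
SO2 in S13: m_A = 1980×0.683 + (1−0.215)·(1−0.665)·m_A, so m_A = 1352.3/0.7370 = 1834.9 g/s.
S13 = 1834.9 + 2919.3 = 4754.2 g/s.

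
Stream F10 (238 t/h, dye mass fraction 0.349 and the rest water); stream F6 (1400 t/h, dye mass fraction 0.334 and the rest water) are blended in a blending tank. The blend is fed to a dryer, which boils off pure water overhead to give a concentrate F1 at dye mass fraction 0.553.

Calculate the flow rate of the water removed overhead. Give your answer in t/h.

642.2 t/h

dye entering = 238×0.349 + 1400×0.334 = 550.66 t/h.
All dye reports to F1, so F1 = 550.66/0.553 = 995.77 t/h.
Total feed = 1638 t/h; overhead = 1638 − 995.77 = 642.23 t/h.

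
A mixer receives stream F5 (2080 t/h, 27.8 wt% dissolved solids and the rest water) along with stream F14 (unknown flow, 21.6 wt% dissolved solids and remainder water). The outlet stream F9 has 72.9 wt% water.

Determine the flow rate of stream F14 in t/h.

Let F14 be the unknown flow. Total out = 2080 + F14.
water balance: 1501.8 + 0.784·F14 = 0.729·(2080 + F14)
(0.784 − 0.729)·F14 = 0.729×2080 − 1501.8 = 14.56
F14 = 14.56 / 0.055 = 264.73 t/h

264.7 t/h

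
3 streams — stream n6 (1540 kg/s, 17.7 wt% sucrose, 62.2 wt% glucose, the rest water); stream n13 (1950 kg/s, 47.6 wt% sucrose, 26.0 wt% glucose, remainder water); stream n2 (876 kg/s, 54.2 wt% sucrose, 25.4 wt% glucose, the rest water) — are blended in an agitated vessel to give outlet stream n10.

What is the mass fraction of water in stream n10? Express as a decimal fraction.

0.230

Total flow out = 1540 + 1950 + 876 = 4366 kg/s.
water in = 1540×0.201 + 1950×0.264 + 876×0.204 = 1003 kg/s.
water mass fraction in n10 = 1003/4366 = 0.230.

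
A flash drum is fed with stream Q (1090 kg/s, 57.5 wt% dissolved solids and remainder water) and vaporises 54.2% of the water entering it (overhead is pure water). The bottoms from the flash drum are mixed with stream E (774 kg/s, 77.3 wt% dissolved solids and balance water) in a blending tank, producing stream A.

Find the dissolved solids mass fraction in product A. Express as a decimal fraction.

Vapour removed = 0.542×0.425×1090 = 251.08 kg/s; concentrate = 838.92 kg/s.
dissolved solids reaching the mixer = 626.75 (from concentrate) + 774×0.773 = 1225.1 kg/s.
Product flow = 838.92 + 774 = 1612.9 kg/s; dissolved solids fraction = 0.7595.

0.7595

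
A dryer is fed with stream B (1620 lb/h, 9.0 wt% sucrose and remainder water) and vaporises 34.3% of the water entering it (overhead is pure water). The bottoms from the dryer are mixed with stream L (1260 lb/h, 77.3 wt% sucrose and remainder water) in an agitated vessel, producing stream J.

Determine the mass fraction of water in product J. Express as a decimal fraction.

Vapour removed = 0.343×0.910×1620 = 505.65 lb/h; concentrate = 1114.3 lb/h.
water reaching the mixer = 968.55 (from concentrate) + 1260×0.227 = 1254.6 lb/h.
Product flow = 1114.3 + 1260 = 2374.3 lb/h; water fraction = 0.5284.

0.5284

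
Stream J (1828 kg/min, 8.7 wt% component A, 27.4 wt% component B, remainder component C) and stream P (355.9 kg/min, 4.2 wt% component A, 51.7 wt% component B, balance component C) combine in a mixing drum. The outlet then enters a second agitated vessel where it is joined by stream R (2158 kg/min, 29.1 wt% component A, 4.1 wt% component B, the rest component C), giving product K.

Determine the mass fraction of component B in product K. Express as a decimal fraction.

Overall, product flow = 4341.9 kg/min.
component B in = 1828×0.274 + 355.9×0.517 + 2158×0.041 = 773.35 kg/min.
component B fraction in K = 0.178.

0.178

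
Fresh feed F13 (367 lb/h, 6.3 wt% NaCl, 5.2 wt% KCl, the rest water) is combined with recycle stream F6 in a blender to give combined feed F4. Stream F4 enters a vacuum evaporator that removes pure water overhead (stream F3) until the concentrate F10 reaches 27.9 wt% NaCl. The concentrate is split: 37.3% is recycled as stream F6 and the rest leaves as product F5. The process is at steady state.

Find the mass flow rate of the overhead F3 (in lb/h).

284.1 lb/h

Overall NaCl balance (none leaves overhead): NaCl in fresh feed = NaCl in product, i.e. 367×0.063 = (1−0.373)·F10·0.279.
F10 = 23.121/(0.279×0.627) = 132.17 lb/h.
Recycle F6 = 0.373×132.17 = 49.3 lb/h.
Combined feed F4 = 367 + 49.3 = 416.3 lb/h.
Overhead F3 = F4 − F10 = 416.3 − 132.17 = 284.13 lb/h.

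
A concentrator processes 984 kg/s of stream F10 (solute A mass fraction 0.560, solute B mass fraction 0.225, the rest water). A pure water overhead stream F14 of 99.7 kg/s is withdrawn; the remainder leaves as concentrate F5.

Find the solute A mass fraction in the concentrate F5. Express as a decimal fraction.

solute A is not removed: 984×0.560 = 551.04 kg/s of solute A enters F5.
Concentrate = 984 − 99.7 = 884.3 kg/s.
Mass fraction = 551.04/884.3 = 0.623.

0.623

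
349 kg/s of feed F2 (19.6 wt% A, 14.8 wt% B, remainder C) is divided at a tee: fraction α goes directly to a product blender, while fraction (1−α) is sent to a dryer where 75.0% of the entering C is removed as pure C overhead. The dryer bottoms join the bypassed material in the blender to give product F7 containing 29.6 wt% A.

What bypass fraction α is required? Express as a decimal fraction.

0.313

All 349×0.196 = 68.404 kg/s of A reaches F7, so F7 = 68.404/0.296 = 231.09 kg/s and vapour = 117.91 kg/s.
The evaporator receives (1−α)·349 of feed at 0.656 C and removes 0.750 of that C:
0.750×0.656×(1−α)×349 = 117.91
(1−α) = 117.91/171.71 = 0.6867;  α = 0.3133.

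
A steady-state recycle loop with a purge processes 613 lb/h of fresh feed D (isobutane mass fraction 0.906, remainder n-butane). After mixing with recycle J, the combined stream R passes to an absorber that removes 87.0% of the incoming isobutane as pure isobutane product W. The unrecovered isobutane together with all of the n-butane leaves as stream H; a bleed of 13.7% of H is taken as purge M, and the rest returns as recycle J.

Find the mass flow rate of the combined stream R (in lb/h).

n-butane enters only via D and leaves only via the purge: 613×0.094 = 0.137×(n-butane in H), and the absorber passes all n-butane, so n-butane in R = n-butane in H = 420.6 lb/h.
isobutane in R: m_A = 613×0.906 + (1−0.137)·(1−0.870)·m_A, so m_A = 555.38/0.8878 = 625.56 lb/h.
R = 625.56 + 420.6 = 1046.2 lb/h.

1046 lb/h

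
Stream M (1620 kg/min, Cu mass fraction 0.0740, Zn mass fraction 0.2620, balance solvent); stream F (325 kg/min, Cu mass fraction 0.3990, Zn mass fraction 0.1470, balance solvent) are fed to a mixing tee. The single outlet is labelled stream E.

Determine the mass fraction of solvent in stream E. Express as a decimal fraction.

0.6289

Total flow out = 1620 + 325 = 1945 kg/min.
solvent in = 1620×0.664 + 325×0.454 = 1223.2 kg/min.
solvent mass fraction in E = 1223.2/1945 = 0.6289.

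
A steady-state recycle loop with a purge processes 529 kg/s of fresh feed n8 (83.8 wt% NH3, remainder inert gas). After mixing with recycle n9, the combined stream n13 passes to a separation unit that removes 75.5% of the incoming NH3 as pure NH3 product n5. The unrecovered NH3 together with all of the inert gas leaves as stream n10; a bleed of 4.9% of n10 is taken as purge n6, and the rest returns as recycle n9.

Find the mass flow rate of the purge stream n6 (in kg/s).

inert gas enters only via n8 and leaves only via the purge: 529×0.162 = 0.049×(inert gas in n10), and the separation unit passes all inert gas, so inert gas in n13 = inert gas in n10 = 1748.9 kg/s.
NH3 in n13: m_A = 529×0.838 + (1−0.049)·(1−0.755)·m_A, so m_A = 443.3/0.7670 = 577.96 kg/s.
n10 = (1−0.755)×577.96 + 1748.9 = 1890.5 kg/s.
Purge n6 = 0.049×1890.5 = 92.636 kg/s.

92.64 kg/s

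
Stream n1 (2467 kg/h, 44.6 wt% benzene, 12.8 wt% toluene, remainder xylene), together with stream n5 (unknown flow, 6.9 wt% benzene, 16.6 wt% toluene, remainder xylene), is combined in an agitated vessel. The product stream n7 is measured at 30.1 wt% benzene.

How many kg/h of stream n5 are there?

Let n5 be the unknown flow. Total out = 2467 + n5.
benzene balance: 1100.3 + 0.069·n5 = 0.301·(2467 + n5)
(0.069 − 0.301)·n5 = 0.301×2467 − 1100.3 = -357.71
n5 = -357.71 / -0.232 = 1541.9 kg/h

1542 kg/h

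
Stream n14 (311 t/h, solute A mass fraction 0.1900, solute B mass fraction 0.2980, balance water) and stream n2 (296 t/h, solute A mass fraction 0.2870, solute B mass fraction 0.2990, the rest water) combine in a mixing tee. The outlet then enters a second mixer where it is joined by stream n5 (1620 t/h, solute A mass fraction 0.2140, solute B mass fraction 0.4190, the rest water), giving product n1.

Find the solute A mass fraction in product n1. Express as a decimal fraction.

Overall, product flow = 2227 t/h.
solute A in = 311×0.190 + 296×0.287 + 1620×0.214 = 490.72 t/h.
solute A fraction in n1 = 0.2204.

0.2204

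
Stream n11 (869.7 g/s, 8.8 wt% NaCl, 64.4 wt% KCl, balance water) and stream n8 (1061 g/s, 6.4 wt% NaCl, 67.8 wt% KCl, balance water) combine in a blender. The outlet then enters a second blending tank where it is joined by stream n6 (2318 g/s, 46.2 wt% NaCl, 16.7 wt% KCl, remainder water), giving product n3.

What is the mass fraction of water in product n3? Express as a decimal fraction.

0.322

Overall, product flow = 4248.7 g/s.
water in = 869.7×0.268 + 1061×0.258 + 2318×0.371 = 1366.8 g/s.
water fraction in n3 = 0.322.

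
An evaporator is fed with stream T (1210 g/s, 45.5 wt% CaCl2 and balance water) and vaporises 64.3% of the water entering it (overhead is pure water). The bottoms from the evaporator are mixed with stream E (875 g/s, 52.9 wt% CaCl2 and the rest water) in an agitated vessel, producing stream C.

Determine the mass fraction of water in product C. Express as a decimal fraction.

Vapour removed = 0.643×0.545×1210 = 424.03 g/s; concentrate = 785.97 g/s.
water reaching the mixer = 235.42 (from concentrate) + 875×0.471 = 647.55 g/s.
Product flow = 785.97 + 875 = 1661 g/s; water fraction = 0.390.

0.390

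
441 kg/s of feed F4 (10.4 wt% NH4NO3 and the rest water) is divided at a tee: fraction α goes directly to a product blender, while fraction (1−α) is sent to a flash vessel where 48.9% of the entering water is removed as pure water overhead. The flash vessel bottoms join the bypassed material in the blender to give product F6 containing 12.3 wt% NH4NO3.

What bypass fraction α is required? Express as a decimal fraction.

0.647

All 441×0.104 = 45.864 kg/s of NH4NO3 reaches F6, so F6 = 45.864/0.123 = 372.88 kg/s and vapour = 68.122 kg/s.
The evaporator receives (1−α)·441 of feed at 0.896 water and removes 0.489 of that water:
0.489×0.896×(1−α)×441 = 68.122
(1−α) = 68.122/193.22 = 0.3526;  α = 0.6474.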